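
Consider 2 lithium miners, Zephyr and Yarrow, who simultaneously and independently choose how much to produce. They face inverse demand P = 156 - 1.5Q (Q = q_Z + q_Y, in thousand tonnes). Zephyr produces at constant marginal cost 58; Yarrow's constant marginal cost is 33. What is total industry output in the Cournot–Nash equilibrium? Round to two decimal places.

Zephyr's profit: π_Z = (156 - 1.5Q)q_Z - (58q_Z). Setting ∂π_Z/∂q_Z = 0: 98 - 3q_Z - (3/2)(q_Y) = 0.
Yarrow's profit: π_Y = (156 - 1.5Q)q_Y - (33q_Y). Setting ∂π_Y/∂q_Y = 0: 123 - 3q_Y - (3/2)(q_Z) = 0.
So q_Z = (98 - (3/2)q_Y)/3 and q_Y = (123 - (3/2)q_Z)/3.
Solving the pair: q_Z = 146/9, q_Y = 296/9.
Total output Q = 146/9 + 296/9 = 442/9.

49.11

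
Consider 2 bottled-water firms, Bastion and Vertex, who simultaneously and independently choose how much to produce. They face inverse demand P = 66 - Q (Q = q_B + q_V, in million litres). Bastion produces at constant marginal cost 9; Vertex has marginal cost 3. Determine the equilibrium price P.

Bastion's profit: π_B = (66 - Q)q_B - (9q_B). Setting ∂π_B/∂q_B = 0: 57 - 2q_B - (q_V) = 0.
Vertex's first-order condition: 63 - 2q_V - (q_B) = 0.
So q_B = (57 - q_V)/2 and q_V = (63 - q_B)/2.
Solving the pair: q_B = 17, q_V = 23.
Total output Q = 40, so price P = 66 - 40 = 26.

26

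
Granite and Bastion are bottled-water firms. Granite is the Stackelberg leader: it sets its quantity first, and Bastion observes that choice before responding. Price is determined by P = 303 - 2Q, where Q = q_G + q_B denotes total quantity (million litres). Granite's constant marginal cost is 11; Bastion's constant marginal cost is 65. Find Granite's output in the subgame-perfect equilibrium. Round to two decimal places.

The follower Bastion best-responds to any q_G: π_B = (303 - 2Q)q_B - 65q_B.
Setting the follower's marginal profit to zero, 238 - 2q_G - 4q_B = 0, i.e. q_B = (238 - 2q_G)/4.
Granite substitutes q_B(q_G) into its own profit: π_G = q_G(303 - 2q_G - (238 - 2q_G)/2) - 11q_G = (184 - q_G)q_G - 11q_G.
Maximising: ∂π_G/∂q_G = 173 - 2q_G = 0, giving q_G = 173/2.
Then q_B = (238 - 2·(173/2))/4 = 65/4.

86.50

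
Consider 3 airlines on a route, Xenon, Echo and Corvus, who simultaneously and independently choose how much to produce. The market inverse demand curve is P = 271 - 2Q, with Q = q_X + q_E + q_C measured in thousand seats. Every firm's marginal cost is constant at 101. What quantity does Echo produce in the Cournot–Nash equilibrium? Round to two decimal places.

21.25

Each firm earns π_i = (271 - 2Q)q_i - 101q_i.
Setting ∂π_i/∂q_i = 0 with rivals' quantities fixed: 170 - 4q_i - 2·Σ_{j≠i} q_j = 0.
By symmetry each firm produces the same amount; substituting Σ_{j≠i} q_j = 2q_i yields q_i = 170/8 = 85/4.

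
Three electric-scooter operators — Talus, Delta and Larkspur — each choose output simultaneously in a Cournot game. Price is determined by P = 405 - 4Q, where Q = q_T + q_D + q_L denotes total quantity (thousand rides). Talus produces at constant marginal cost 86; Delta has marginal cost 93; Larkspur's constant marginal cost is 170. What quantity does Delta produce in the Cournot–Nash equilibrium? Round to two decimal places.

23.88

Talus's profit: π_T = (405 - 4Q)q_T - (86q_T). Setting ∂π_T/∂q_T = 0: 319 - 8q_T - 4(q_D + q_L) = 0.
Delta's first-order condition: 312 - 8q_D - 4(q_T + q_L) = 0.
Larkspur's profit: π_L = (405 - 4Q)q_L - (170q_L). Setting ∂π_L/∂q_L = 0: 235 - 8q_L - 4(q_T + q_D) = 0.
Adding the 3 conditions: 866 − 8Q − 8Q = 0, i.e. Q = 433/8.
Back-substituting: q_T = (319 − 433/2)/4 = 205/8, q_D = (312 − 433/2)/4 = 191/8, q_L = (235 − 433/2)/4 = 37/8.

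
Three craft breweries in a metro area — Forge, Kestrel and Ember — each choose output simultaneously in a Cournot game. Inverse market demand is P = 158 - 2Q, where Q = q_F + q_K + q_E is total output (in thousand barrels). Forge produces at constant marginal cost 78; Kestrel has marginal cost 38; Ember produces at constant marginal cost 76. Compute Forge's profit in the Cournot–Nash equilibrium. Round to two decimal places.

45.13

Forge's profit: π_F = (158 - 2Q)q_F - (78q_F). Setting ∂π_F/∂q_F = 0: 80 - 4q_F - 2(q_K + q_E) = 0.
Kestrel's first-order condition: 120 - 4q_K - 2(q_F + q_E) = 0.
Ember's first-order condition: 82 - 4q_E - 2(q_F + q_K) = 0.
Summing all 3 equations gives 282 − 8Q = 0, hence Q = 141/4.
Back-substituting: q_F = (80 − 141/2)/2 = 19/4, q_K = (120 − 141/2)/2 = 99/4, q_E = (82 − 141/2)/2 = 23/4.
Price P = 158 - 2·(141/4) = 175/2.
Forge's profit: (175/2 - 78)·(19/4) = 361/8.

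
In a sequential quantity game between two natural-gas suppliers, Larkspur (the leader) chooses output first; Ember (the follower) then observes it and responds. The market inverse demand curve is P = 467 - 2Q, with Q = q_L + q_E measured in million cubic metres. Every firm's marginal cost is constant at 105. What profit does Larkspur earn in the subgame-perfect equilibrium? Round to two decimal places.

Solve by backward induction. Given q_L, the follower Ember maximises π_E = (467 - 2q_L - 2q_E)q_E - 105q_E.
Follower FOC: 362 - 2q_L - 4q_E = 0, so q_E(q_L) = (362 - 2q_L)/4.
The leader anticipates this reaction. Substituting into P = 467 - 2Q gives P = 286 - q_L, so π_L = (286 - q_L)q_L - 105q_L.
The leader's first-order condition 181 - 2q_L = 0 yields q_L = 181/2.
Then q_E = (362 - 2·(181/2))/4 = 181/4.
Price P = 467 - 2·(543/4) = 391/2.
Larkspur's profit: (391/2 - 105)·(181/2) = 8190.2500.

8190.25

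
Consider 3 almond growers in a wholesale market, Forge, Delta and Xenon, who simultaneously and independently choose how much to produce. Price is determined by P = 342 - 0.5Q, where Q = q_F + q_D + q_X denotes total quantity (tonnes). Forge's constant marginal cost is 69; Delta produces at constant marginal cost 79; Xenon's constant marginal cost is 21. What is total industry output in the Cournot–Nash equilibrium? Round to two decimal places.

Forge's profit: π_F = (342 - 0.5Q)q_F - (69q_F). Setting ∂π_F/∂q_F = 0: 273 - q_F - (1/2)(q_D + q_X) = 0.
Delta's profit: π_D = (342 - 0.5Q)q_D - (79q_D). Setting ∂π_D/∂q_D = 0: 263 - q_D - (1/2)(q_F + q_X) = 0.
Xenon's first-order condition: 321 - q_X - (1/2)(q_F + q_D) = 0.
Adding the 3 conditions: 857 − Q − Q = 0, i.e. Q = 857/2.
Back-substituting: q_F = (273 − 857/4)/(1/2) = 235/2, q_D = (263 − 857/4)/(1/2) = 195/2, q_X = (321 − 857/4)/(1/2) = 427/2.
Total output Q = 235/2 + 195/2 + 427/2 = 857/2.

428.50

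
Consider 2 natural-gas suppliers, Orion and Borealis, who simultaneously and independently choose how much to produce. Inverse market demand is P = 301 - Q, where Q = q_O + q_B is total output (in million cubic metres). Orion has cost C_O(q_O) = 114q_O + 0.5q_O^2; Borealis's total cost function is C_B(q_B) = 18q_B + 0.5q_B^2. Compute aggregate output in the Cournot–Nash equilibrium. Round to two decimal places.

117.50

Orion's profit: π_O = (301 - Q)q_O - (114q_O + (1/2)q_O²). Setting ∂π_O/∂q_O = 0: 187 - 3q_O - (q_B) = 0.
Borealis's profit: π_B = (301 - Q)q_B - (18q_B + (1/2)q_B²). Setting ∂π_B/∂q_B = 0: 283 - 3q_B - (q_O) = 0.
Rearranging gives the reaction functions q_O = (187 - q_B)/3 and q_B = (283 - q_O)/3.
Substituting one into the other gives q_O = 139/4 and q_B = 331/4.
Total output Q = 139/4 + 331/4 = 235/2.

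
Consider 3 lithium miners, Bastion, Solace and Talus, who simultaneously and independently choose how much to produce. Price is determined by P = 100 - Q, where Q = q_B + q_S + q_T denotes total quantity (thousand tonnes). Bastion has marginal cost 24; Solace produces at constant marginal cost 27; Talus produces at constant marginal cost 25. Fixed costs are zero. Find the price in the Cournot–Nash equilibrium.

Bastion's profit: π_B = (100 - Q)q_B - (24q_B). Setting ∂π_B/∂q_B = 0: 76 - 2q_B - (q_S + q_T) = 0.
Solace's profit: π_S = (100 - Q)q_S - (27q_S). Setting ∂π_S/∂q_S = 0: 73 - 2q_S - (q_B + q_T) = 0.
Talus's profit: π_T = (100 - Q)q_T - (25q_T). Setting ∂π_T/∂q_T = 0: 75 - 2q_T - (q_B + q_S) = 0.
Summing all 3 equations gives 224 − 4Q = 0, hence Q = 56.
Back-substituting: q_B = (76 − 56) = 20, q_S = (73 − 56) = 17, q_T = (75 − 56) = 19.
Total output Q = 56, so price P = 100 - 56 = 44.

44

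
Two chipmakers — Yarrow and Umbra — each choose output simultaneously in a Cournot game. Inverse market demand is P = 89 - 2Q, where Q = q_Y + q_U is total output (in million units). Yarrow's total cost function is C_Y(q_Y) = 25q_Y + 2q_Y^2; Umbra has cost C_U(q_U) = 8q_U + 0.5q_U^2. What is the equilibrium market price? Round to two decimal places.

51.33

Yarrow's profit: π_Y = (89 - 2Q)q_Y - (25q_Y + 2q_Y²). Setting ∂π_Y/∂q_Y = 0: 64 - 8q_Y - 2(q_U) = 0.
Umbra's first-order condition: 81 - 5q_U - 2(q_Y) = 0.
So q_Y = (64 - 2q_U)/8 and q_U = (81 - 2q_Y)/5.
Solving the pair: q_Y = 79/18, q_U = 130/9.
Total output Q = 113/6, so price P = 89 - 2·(113/6) = 154/3.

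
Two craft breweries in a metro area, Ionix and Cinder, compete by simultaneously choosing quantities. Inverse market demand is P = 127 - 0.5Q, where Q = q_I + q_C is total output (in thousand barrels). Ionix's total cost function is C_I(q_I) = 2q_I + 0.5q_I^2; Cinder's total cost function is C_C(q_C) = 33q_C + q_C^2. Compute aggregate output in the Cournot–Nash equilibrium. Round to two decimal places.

Ionix's profit: π_I = (127 - 0.5Q)q_I - (2q_I + (1/2)q_I²). Setting ∂π_I/∂q_I = 0: 125 - 2q_I - (1/2)(q_C) = 0.
Cinder's first-order condition: 94 - 3q_C - (1/2)(q_I) = 0.
Best responses: q_I = (125 - (1/2)q_C)/2, q_C = (94 - (1/2)q_I)/3.
Solving the pair: q_I = 1312/23, q_C = 502/23.
Total output Q = 1312/23 + 502/23 = 1814/23.

78.87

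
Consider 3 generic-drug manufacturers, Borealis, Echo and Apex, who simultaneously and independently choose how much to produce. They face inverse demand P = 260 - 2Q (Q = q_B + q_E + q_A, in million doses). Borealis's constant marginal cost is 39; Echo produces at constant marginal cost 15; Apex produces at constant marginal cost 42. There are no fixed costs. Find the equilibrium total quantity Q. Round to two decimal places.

Borealis's profit: π_B = (260 - 2Q)q_B - (39q_B). Setting ∂π_B/∂q_B = 0: 221 - 4q_B - 2(q_E + q_A) = 0.
Echo's first-order condition: 245 - 4q_E - 2(q_B + q_A) = 0.
Apex's profit: π_A = (260 - 2Q)q_A - (42q_A). Setting ∂π_A/∂q_A = 0: 218 - 4q_A - 2(q_B + q_E) = 0.
Summing all 3 equations gives 684 − 8Q = 0, hence Q = 171/2.
Back-substituting: q_B = (221 − 171)/2 = 25, q_E = (245 − 171)/2 = 37, q_A = (218 − 171)/2 = 47/2.
Total output Q = 25 + 37 + 47/2 = 171/2.

85.50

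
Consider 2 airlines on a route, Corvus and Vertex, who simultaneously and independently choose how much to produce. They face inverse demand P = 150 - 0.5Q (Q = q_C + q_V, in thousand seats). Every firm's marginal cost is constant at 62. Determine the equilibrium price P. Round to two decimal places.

91.33

A representative firm's profit is π_i = q_i(150 - 0.5Q) - 62q_i.
First-order condition (treating rivals' output as given): 88 - q_i - (1/2)q_j = 0.
With identical firms every q_j equals q_i, so q_j = q_i and 88 = (3/2)q_i, giving q_i = 176/3.
Total output Q = 352/3, so price P = 150 - (1/2)·(352/3) = 274/3.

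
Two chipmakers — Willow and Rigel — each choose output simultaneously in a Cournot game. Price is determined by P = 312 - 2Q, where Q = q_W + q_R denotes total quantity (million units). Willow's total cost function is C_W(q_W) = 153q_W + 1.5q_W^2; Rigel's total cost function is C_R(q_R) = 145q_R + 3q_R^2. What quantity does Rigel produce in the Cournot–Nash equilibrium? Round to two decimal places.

12.89

Willow's profit: π_W = (312 - 2Q)q_W - (153q_W + (3/2)q_W²). Setting ∂π_W/∂q_W = 0: 159 - 7q_W - 2(q_R) = 0.
Rigel's first-order condition: 167 - 10q_R - 2(q_W) = 0.
So q_W = (159 - 2q_R)/7 and q_R = (167 - 2q_W)/10.
Substituting one into the other gives q_W = 628/33 and q_R = 851/66.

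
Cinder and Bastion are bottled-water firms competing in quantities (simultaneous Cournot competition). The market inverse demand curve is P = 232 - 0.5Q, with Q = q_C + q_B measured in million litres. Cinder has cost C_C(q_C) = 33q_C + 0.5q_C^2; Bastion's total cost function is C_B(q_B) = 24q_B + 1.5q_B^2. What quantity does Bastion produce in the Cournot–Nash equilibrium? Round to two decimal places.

Cinder's profit: π_C = (232 - 0.5Q)q_C - (33q_C + (1/2)q_C²). Setting ∂π_C/∂q_C = 0: 199 - 2q_C - (1/2)(q_B) = 0.
Bastion's first-order condition: 208 - 4q_B - (1/2)(q_C) = 0.
Rearranging gives the reaction functions q_C = (199 - (1/2)q_B)/2 and q_B = (208 - (1/2)q_C)/4.
Substituting one into the other gives q_C = 89.2903 and q_B = 1266/31.

40.84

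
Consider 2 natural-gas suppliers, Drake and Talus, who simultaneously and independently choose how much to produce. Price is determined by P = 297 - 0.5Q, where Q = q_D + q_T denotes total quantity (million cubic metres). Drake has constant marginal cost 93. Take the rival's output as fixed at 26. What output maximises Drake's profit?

With the rival's output fixed at 26, Drake's profit is π_D = (297 - (1/2)·26 - (1/2)q_D)q_D - (93q_D) = (284 - (1/2)q_D)q_D - (93q_D).
∂π_D/∂q_D = 191 - q_D = 0, so q_D = 191.

191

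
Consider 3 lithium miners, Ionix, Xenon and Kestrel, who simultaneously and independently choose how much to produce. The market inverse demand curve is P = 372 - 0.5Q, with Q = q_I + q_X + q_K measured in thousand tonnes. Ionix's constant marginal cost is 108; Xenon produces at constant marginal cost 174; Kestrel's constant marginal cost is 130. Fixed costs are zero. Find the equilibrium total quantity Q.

352

Ionix's profit: π_I = (372 - 0.5Q)q_I - (108q_I). Setting ∂π_I/∂q_I = 0: 264 - q_I - (1/2)(q_X + q_K) = 0.
Xenon's profit: π_X = (372 - 0.5Q)q_X - (174q_X). Setting ∂π_X/∂q_X = 0: 198 - q_X - (1/2)(q_I + q_K) = 0.
Kestrel's profit: π_K = (372 - 0.5Q)q_K - (130q_K). Setting ∂π_K/∂q_K = 0: 242 - q_K - (1/2)(q_I + q_X) = 0.
Adding the 3 conditions: 704 − Q − Q = 0, i.e. Q = 352.
Back-substituting: q_I = (264 − 176)/(1/2) = 176, q_X = (198 − 176)/(1/2) = 44, q_K = (242 − 176)/(1/2) = 132.
Total output Q = 176 + 44 + 132 = 352.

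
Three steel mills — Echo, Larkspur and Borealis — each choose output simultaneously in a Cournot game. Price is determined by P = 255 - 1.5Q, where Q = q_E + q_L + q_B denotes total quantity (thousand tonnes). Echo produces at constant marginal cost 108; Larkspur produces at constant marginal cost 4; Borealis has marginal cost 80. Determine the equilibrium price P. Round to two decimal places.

111.75

Echo's profit: π_E = (255 - 1.5Q)q_E - (108q_E). Setting ∂π_E/∂q_E = 0: 147 - 3q_E - (3/2)(q_L + q_B) = 0.
Larkspur's first-order condition: 251 - 3q_L - (3/2)(q_E + q_B) = 0.
Borealis's first-order condition: 175 - 3q_B - (3/2)(q_E + q_L) = 0.
Summing all 3 equations gives 573 − 6Q = 0, hence Q = 191/2.
Back-substituting: q_E = (147 − 573/4)/(3/2) = 5/2, q_L = (251 − 573/4)/(3/2) = 431/6, q_B = (175 − 573/4)/(3/2) = 127/6.
Total output Q = 191/2, so price P = 255 - (3/2)·(191/2) = 447/4.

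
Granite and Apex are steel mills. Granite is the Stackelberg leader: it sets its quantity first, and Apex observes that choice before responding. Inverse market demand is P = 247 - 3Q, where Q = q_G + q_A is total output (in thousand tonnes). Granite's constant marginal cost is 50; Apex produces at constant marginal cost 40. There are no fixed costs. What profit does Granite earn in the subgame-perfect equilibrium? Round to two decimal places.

The follower Apex best-responds to any q_G: π_A = (247 - 3Q)q_A - 40q_A.
Follower FOC: 207 - 3q_G - 6q_A = 0, so q_A(q_G) = (207 - 3q_G)/6.
Granite substitutes q_A(q_G) into its own profit: π_G = q_G(247 - 3q_G - (207 - 3q_G)/2) - 50q_G = (287/2 - (3/2)q_G)q_G - 50q_G.
The leader's first-order condition 187/2 - 3q_G = 0 yields q_G = 187/6.
Then q_A = (207 - 3·(187/6))/6 = 227/12.
Price P = 247 - 3·(601/12) = 387/4.
Granite's profit: (387/4 - 50)·(187/6) = 1457.0417.

1457.04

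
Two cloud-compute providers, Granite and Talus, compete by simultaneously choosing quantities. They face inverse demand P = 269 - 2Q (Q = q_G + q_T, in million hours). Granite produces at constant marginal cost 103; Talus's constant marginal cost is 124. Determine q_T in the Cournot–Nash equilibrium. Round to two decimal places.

20.67

Granite's profit: π_G = (269 - 2Q)q_G - (103q_G). Setting ∂π_G/∂q_G = 0: 166 - 4q_G - 2(q_T) = 0.
Talus's first-order condition: 145 - 4q_T - 2(q_G) = 0.
So q_G = (166 - 2q_T)/4 and q_T = (145 - 2q_G)/4.
Substituting one into the other gives q_G = 187/6 and q_T = 62/3.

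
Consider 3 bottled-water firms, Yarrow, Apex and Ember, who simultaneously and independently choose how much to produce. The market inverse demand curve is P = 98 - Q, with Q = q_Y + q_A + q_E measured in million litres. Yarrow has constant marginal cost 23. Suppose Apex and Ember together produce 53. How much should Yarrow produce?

With rivals' combined output fixed at 53, Yarrow's profit is π_Y = (98 - 53 - q_Y)q_Y - (23q_Y) = (45 - q_Y)q_Y - (23q_Y).
∂π_Y/∂q_Y = 22 - 2q_Y = 0, so q_Y = 11.

11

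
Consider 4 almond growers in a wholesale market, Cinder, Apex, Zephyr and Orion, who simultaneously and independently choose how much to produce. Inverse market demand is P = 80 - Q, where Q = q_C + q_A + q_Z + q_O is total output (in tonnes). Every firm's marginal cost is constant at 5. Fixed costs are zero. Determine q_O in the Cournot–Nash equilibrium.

15

A representative firm's profit is π_i = q_i(80 - Q) - 5q_i.
First-order condition (treating rivals' output as given): 75 - 2q_i - Σ_{j≠i} q_j = 0.
By symmetry each firm produces the same amount; substituting Σ_{j≠i} q_j = 3q_i yields q_i = 75/5 = 15.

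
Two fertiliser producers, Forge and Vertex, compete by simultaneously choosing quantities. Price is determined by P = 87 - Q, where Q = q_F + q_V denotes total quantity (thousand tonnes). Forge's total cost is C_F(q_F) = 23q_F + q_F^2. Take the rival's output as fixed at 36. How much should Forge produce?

7

With the rival's output fixed at 36, Forge's profit is π_F = (87 - 36 - q_F)q_F - (23q_F + q_F²) = (51 - q_F)q_F - (23q_F + q_F²).
∂π_F/∂q_F = 28 - 4q_F = 0, so q_F = 7.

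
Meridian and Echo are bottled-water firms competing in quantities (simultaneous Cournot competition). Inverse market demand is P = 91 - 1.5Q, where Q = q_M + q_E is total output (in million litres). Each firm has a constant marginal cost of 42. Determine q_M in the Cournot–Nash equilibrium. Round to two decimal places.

A representative firm's profit is π_i = q_i(91 - 1.5Q) - 42q_i.
First-order condition (treating rivals' output as given): 49 - 3q_i - (3/2)q_j = 0.
With identical firms every q_j equals q_i, so q_j = q_i and 49 = (9/2)q_i, giving q_i = 98/9.

10.89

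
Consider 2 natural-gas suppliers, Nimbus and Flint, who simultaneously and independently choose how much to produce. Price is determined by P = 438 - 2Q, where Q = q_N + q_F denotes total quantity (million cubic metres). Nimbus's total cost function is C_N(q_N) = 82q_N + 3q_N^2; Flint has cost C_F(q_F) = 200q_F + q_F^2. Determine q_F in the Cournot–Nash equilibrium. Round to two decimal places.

29.79

Nimbus's profit: π_N = (438 - 2Q)q_N - (82q_N + 3q_N²). Setting ∂π_N/∂q_N = 0: 356 - 10q_N - 2(q_F) = 0.
Flint's first-order condition: 238 - 6q_F - 2(q_N) = 0.
So q_N = (356 - 2q_F)/10 and q_F = (238 - 2q_N)/6.
Substituting one into the other gives q_N = 415/14 and q_F = 417/14.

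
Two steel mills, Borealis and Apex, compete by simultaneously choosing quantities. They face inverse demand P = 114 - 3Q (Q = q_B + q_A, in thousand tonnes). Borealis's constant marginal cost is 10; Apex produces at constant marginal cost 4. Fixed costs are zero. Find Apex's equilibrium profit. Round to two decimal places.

Borealis's profit: π_B = (114 - 3Q)q_B - (10q_B). Setting ∂π_B/∂q_B = 0: 104 - 6q_B - 3(q_A) = 0.
Apex's first-order condition: 110 - 6q_A - 3(q_B) = 0.
Rearranging gives the reaction functions q_B = (104 - 3q_A)/6 and q_A = (110 - 3q_B)/6.
Substituting one into the other gives q_B = 98/9 and q_A = 116/9.
Price P = 114 - 3·(214/9) = 128/3.
Apex's profit: (128/3 - 4)·(116/9) = 498.3704.

498.37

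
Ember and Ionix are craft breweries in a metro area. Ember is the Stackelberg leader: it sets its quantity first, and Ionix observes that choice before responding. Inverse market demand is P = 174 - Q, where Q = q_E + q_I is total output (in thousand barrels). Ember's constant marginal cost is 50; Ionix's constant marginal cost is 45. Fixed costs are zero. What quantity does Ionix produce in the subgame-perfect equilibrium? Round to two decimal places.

34.75

Solve by backward induction. Given q_E, the follower Ionix maximises π_I = (174 - q_E - q_I)q_I - 45q_I.
Follower FOC: 129 - q_E - 2q_I = 0, so q_I(q_E) = (129 - q_E)/2.
Ember substitutes q_I(q_E) into its own profit: π_E = q_E(174 - q_E - (129 - q_E)/2) - 50q_E = (219/2 - (1/2)q_E)q_E - 50q_E.
The leader's first-order condition 119/2 - q_E = 0 yields q_E = 119/2.
Then q_I = (129 - 119/2)/2 = 139/4.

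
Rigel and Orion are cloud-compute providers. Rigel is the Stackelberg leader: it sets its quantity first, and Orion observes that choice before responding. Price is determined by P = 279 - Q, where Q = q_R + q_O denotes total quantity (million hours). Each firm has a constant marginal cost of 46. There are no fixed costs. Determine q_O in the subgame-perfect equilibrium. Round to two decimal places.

Solve by backward induction. Given q_R, the follower Orion maximises π_O = (279 - q_R - q_O)q_O - 46q_O.
Follower FOC: 233 - q_R - 2q_O = 0, so q_O(q_R) = (233 - q_R)/2.
The leader anticipates this reaction. Substituting into P = 279 - Q gives P = 325/2 - (1/2)q_R, so π_R = (325/2 - (1/2)q_R)q_R - 46q_R.
Maximising: ∂π_R/∂q_R = 233/2 - q_R = 0, giving q_R = 233/2.
Then q_O = (233 - 233/2)/2 = 233/4.

58.25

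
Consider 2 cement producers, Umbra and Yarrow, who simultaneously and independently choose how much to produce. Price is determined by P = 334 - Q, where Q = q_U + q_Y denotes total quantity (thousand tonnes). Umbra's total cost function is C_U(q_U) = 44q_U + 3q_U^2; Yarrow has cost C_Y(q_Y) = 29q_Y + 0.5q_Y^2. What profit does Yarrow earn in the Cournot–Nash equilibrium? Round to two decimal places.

13107.28

Umbra's profit: π_U = (334 - Q)q_U - (44q_U + 3q_U²). Setting ∂π_U/∂q_U = 0: 290 - 8q_U - (q_Y) = 0.
Yarrow's first-order condition: 305 - 3q_Y - (q_U) = 0.
Best responses: q_U = (290 - q_Y)/8, q_Y = (305 - q_U)/3.
Solving the pair: q_U = 565/23, q_Y = 93.4783.
Price P = 334 - 118.0435 = 215.9565.
Yarrow's profit: 215.9565·93.4783 - 29·93.4783 - (1/2)·93.4783² = 13107.2779.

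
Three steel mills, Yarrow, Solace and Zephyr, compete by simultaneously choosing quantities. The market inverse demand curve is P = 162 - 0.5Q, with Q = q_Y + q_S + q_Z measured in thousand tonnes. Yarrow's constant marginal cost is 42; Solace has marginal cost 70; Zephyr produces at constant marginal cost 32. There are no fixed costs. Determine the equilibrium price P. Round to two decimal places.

Yarrow's profit: π_Y = (162 - 0.5Q)q_Y - (42q_Y). Setting ∂π_Y/∂q_Y = 0: 120 - q_Y - (1/2)(q_S + q_Z) = 0.
Solace's first-order condition: 92 - q_S - (1/2)(q_Y + q_Z) = 0.
Zephyr's first-order condition: 130 - q_Z - (1/2)(q_Y + q_S) = 0.
Adding the 3 first-order conditions: 342 − 2Q = 0, so Q = 171.
Back-substituting: q_Y = (120 − 171/2)/(1/2) = 69, q_S = (92 − 171/2)/(1/2) = 13, q_Z = (130 − 171/2)/(1/2) = 89.
Total output Q = 171, so price P = 162 - (1/2)·171 = 153/2.

76.50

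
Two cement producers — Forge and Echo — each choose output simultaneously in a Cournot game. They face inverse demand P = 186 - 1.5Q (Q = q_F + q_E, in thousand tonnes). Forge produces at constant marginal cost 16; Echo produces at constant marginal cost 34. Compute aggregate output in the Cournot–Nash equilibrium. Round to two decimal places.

Forge's profit: π_F = (186 - 1.5Q)q_F - (16q_F). Setting ∂π_F/∂q_F = 0: 170 - 3q_F - (3/2)(q_E) = 0.
Echo's first-order condition: 152 - 3q_E - (3/2)(q_F) = 0.
Best responses: q_F = (170 - (3/2)q_E)/3, q_E = (152 - (3/2)q_F)/3.
Substituting one into the other gives q_F = 376/9 and q_E = 268/9.
Total output Q = 376/9 + 268/9 = 644/9.

71.56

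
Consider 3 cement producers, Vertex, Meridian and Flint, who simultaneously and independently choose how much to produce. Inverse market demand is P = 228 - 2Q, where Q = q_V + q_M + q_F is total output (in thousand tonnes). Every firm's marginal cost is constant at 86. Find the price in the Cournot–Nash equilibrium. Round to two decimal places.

Each firm earns π_i = (228 - 2Q)q_i - 86q_i.
Setting ∂π_i/∂q_i = 0 with rivals' quantities fixed: 142 - 4q_i - 2·Σ_{j≠i} q_j = 0.
With identical firms every q_j equals q_i, so Σ_{j≠i} q_j = 2q_i and 142 = 8q_i, giving q_i = 71/4.
Total output Q = 213/4, so price P = 228 - 2·(213/4) = 243/2.

121.50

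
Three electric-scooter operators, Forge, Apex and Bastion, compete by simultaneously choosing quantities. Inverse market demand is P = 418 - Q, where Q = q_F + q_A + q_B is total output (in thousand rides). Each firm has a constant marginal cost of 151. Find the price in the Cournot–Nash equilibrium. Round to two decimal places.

217.75

A representative firm's profit is π_i = q_i(418 - Q) - 151q_i.
First-order condition (treating rivals' output as given): 267 - 2q_i - Σ_{j≠i} q_j = 0.
By symmetry each firm produces the same amount; substituting Σ_{j≠i} q_j = 2q_i yields q_i = 267/4.
Total output Q = 801/4, so price P = 418 - 801/4 = 871/4.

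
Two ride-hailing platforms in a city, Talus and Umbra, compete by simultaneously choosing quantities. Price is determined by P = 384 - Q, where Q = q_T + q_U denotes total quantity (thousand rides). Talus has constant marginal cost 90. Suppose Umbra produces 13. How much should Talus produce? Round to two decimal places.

With the rival's output fixed at 13, Talus's profit is π_T = (384 - 13 - q_T)q_T - (90q_T) = (371 - q_T)q_T - (90q_T).
∂π_T/∂q_T = 281 - 2q_T = 0, so q_T = 281/2.

140.50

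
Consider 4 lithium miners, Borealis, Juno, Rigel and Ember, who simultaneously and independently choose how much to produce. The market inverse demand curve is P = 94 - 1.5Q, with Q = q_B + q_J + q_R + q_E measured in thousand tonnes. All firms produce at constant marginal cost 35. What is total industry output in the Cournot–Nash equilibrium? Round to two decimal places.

31.47

Each firm earns π_i = (94 - 1.5Q)q_i - 35q_i.
Setting ∂π_i/∂q_i = 0 with rivals' quantities fixed: 59 - 3q_i - (3/2)·Σ_{j≠i} q_j = 0.
By symmetry each firm produces the same amount; substituting Σ_{j≠i} q_j = 3q_i yields q_i = 59/(15/2) = 118/15.
Total output Q = 118/15 + 118/15 + 118/15 + 118/15 = 472/15.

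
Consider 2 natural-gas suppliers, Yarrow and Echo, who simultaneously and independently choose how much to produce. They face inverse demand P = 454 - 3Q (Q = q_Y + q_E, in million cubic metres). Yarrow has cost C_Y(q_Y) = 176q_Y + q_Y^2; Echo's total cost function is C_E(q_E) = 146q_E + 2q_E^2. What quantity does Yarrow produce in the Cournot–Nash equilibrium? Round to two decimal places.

26.14

Yarrow's profit: π_Y = (454 - 3Q)q_Y - (176q_Y + q_Y²). Setting ∂π_Y/∂q_Y = 0: 278 - 8q_Y - 3(q_E) = 0.
Echo's first-order condition: 308 - 10q_E - 3(q_Y) = 0.
Rearranging gives the reaction functions q_Y = (278 - 3q_E)/8 and q_E = (308 - 3q_Y)/10.
Substituting one into the other gives q_Y = 1856/71 and q_E = 1630/71.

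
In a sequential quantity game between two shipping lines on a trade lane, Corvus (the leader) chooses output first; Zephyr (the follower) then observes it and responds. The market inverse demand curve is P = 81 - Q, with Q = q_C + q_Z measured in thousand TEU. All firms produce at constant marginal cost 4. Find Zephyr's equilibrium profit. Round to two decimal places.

370.56

The follower Zephyr best-responds to any q_C: π_Z = (81 - Q)q_Z - 4q_Z.
∂π_Z/∂q_Z = 77 - q_C - 2q_Z = 0 gives the reaction function q_Z = (77 - q_C)/2.
Corvus substitutes q_Z(q_C) into its own profit: π_C = q_C(81 - q_C - (77 - q_C)/2) - 4q_C = (85/2 - (1/2)q_C)q_C - 4q_C.
Leader FOC: 77/2 - q_C = 0, so q_C = 77/2.
Then q_Z = (77 - 77/2)/2 = 77/4.
Price P = 81 - 231/4 = 93/4.
Zephyr's profit: (93/4 - 4)·(77/4) = 370.5625.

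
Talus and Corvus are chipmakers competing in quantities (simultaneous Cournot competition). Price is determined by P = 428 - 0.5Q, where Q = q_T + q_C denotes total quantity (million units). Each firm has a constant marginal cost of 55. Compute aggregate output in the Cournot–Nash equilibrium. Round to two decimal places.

497.33

Each firm earns π_i = (428 - 0.5Q)q_i - 55q_i.
First-order condition (treating rivals' output as given): 373 - q_i - (1/2)q_j = 0.
By symmetry each firm produces the same amount; substituting q_j = q_i yields q_i = 373/(3/2) = 746/3.
Total output Q = 746/3 + 746/3 = 1492/3.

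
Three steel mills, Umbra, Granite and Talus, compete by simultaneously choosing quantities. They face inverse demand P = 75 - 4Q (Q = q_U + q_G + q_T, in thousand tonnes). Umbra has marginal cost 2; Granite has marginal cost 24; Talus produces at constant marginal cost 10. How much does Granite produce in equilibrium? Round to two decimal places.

0.94

Umbra's profit: π_U = (75 - 4Q)q_U - (2q_U). Setting ∂π_U/∂q_U = 0: 73 - 8q_U - 4(q_G + q_T) = 0.
Granite's profit: π_G = (75 - 4Q)q_G - (24q_G). Setting ∂π_G/∂q_G = 0: 51 - 8q_G - 4(q_U + q_T) = 0.
Talus's first-order condition: 65 - 8q_T - 4(q_U + q_G) = 0.
Adding the 3 conditions: 189 − 8Q − 8Q = 0, i.e. Q = 189/16.
Back-substituting: q_U = (73 − 189/4)/4 = 103/16, q_G = (51 − 189/4)/4 = 15/16, q_T = (65 − 189/4)/4 = 71/16.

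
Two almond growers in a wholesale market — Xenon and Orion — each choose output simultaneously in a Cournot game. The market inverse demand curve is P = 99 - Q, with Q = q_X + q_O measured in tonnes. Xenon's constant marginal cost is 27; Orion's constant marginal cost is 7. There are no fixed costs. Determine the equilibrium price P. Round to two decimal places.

Xenon's profit: π_X = (99 - Q)q_X - (27q_X). Setting ∂π_X/∂q_X = 0: 72 - 2q_X - (q_O) = 0.
Orion's first-order condition: 92 - 2q_O - (q_X) = 0.
So q_X = (72 - q_O)/2 and q_O = (92 - q_X)/2.
Solving the pair: q_X = 52/3, q_O = 112/3.
Total output Q = 164/3, so price P = 99 - 164/3 = 133/3.

44.33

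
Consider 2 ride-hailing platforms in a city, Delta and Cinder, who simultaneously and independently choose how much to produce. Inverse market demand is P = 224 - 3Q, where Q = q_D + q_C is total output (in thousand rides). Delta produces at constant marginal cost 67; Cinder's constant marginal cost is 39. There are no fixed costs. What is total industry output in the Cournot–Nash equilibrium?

Delta's profit: π_D = (224 - 3Q)q_D - (67q_D). Setting ∂π_D/∂q_D = 0: 157 - 6q_D - 3(q_C) = 0.
Cinder's profit: π_C = (224 - 3Q)q_C - (39q_C). Setting ∂π_C/∂q_C = 0: 185 - 6q_C - 3(q_D) = 0.
Best responses: q_D = (157 - 3q_C)/6, q_C = (185 - 3q_D)/6.
Substituting one into the other gives q_D = 43/3 and q_C = 71/3.
Total output Q = 43/3 + 71/3 = 38.

38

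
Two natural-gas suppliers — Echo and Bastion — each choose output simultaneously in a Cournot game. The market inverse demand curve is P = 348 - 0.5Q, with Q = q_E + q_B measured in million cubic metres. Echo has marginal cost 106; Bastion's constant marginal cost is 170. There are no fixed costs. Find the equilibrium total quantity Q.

Echo's profit: π_E = (348 - 0.5Q)q_E - (106q_E). Setting ∂π_E/∂q_E = 0: 242 - q_E - (1/2)(q_B) = 0.
Bastion's first-order condition: 178 - q_B - (1/2)(q_E) = 0.
So q_E = (242 - (1/2)q_B) and q_B = (178 - (1/2)q_E).
Substituting one into the other gives q_E = 204 and q_B = 76.
Total output Q = 204 + 76 = 280.

280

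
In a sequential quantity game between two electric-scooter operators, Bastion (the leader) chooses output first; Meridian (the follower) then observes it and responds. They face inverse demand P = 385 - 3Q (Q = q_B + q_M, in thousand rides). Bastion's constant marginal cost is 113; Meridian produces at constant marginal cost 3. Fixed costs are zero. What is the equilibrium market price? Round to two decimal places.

Solve by backward induction. Given q_B, the follower Meridian maximises π_M = (385 - 3q_B - 3q_M)q_M - 3q_M.
∂π_M/∂q_M = 382 - 3q_B - 6q_M = 0 gives the reaction function q_M = (382 - 3q_B)/6.
Bastion substitutes q_M(q_B) into its own profit: π_B = q_B(385 - 3q_B - (382 - 3q_B)/2) - 113q_B = (194 - (3/2)q_B)q_B - 113q_B.
The leader's first-order condition 81 - 3q_B = 0 yields q_B = 27.
Then q_M = (382 - 3·27)/6 = 301/6.
Total output Q = 463/6, so price P = 385 - 3·(463/6) = 307/2.

153.50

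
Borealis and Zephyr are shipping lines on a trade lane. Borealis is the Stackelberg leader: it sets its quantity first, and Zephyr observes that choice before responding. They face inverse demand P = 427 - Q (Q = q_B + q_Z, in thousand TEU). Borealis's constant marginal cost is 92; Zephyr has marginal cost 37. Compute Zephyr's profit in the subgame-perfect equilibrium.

15625

Solve by backward induction. Given q_B, the follower Zephyr maximises π_Z = (427 - q_B - q_Z)q_Z - 37q_Z.
∂π_Z/∂q_Z = 390 - q_B - 2q_Z = 0 gives the reaction function q_Z = (390 - q_B)/2.
Borealis substitutes q_Z(q_B) into its own profit: π_B = q_B(427 - q_B - (390 - q_B)/2) - 92q_B = (232 - (1/2)q_B)q_B - 92q_B.
The leader's first-order condition 140 - q_B = 0 yields q_B = 140.
Then q_Z = (390 - 140)/2 = 125.
Price P = 427 - 265 = 162.
Zephyr's profit: (162 - 37)·125 = 15625.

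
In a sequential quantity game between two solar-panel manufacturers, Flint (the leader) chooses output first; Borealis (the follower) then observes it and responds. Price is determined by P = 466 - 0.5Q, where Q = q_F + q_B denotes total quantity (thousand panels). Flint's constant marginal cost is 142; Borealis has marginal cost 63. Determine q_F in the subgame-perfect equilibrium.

245

Solve by backward induction. Given q_F, the follower Borealis maximises π_B = (466 - (1/2)q_F - (1/2)q_B)q_B - 63q_B.
Setting the follower's marginal profit to zero, 403 - (1/2)q_F - q_B = 0, i.e. q_B = (403 - (1/2)q_F).
Flint substitutes q_B(q_F) into its own profit: π_F = q_F(466 - (1/2)q_F - (403 - (1/2)q_F)/2) - 142q_F = (529/2 - (1/4)q_F)q_F - 142q_F.
Leader FOC: 245/2 - (1/2)q_F = 0, so q_F = 245.
Then q_B = (403 - (1/2)·245) = 561/2.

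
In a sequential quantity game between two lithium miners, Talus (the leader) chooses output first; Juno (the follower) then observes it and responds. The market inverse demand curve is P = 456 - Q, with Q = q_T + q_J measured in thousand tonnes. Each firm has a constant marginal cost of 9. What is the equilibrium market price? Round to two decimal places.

120.75

Solve by backward induction. Given q_T, the follower Juno maximises π_J = (456 - q_T - q_J)q_J - 9q_J.
Setting the follower's marginal profit to zero, 447 - q_T - 2q_J = 0, i.e. q_J = (447 - q_T)/2.
Talus substitutes q_J(q_T) into its own profit: π_T = q_T(456 - q_T - (447 - q_T)/2) - 9q_T = (465/2 - (1/2)q_T)q_T - 9q_T.
Leader FOC: 447/2 - q_T = 0, so q_T = 447/2.
Then q_J = (447 - 447/2)/2 = 447/4.
Total output Q = 1341/4, so price P = 456 - 1341/4 = 483/4.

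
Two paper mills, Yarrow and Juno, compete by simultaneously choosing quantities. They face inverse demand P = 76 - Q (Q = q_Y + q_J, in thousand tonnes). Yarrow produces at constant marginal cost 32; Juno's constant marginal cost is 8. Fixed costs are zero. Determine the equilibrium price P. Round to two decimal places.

38.67

Yarrow's profit: π_Y = (76 - Q)q_Y - (32q_Y). Setting ∂π_Y/∂q_Y = 0: 44 - 2q_Y - (q_J) = 0.
Juno's profit: π_J = (76 - Q)q_J - (8q_J). Setting ∂π_J/∂q_J = 0: 68 - 2q_J - (q_Y) = 0.
So q_Y = (44 - q_J)/2 and q_J = (68 - q_Y)/2.
Solving the pair: q_Y = 20/3, q_J = 92/3.
Total output Q = 112/3, so price P = 76 - 112/3 = 116/3.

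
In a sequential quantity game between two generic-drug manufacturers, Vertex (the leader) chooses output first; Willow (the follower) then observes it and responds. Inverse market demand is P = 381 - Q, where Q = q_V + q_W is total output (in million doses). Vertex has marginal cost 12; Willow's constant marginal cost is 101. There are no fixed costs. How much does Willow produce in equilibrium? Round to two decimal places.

25.50

Solve by backward induction. Given q_V, the follower Willow maximises π_W = (381 - q_V - q_W)q_W - 101q_W.
Setting the follower's marginal profit to zero, 280 - q_V - 2q_W = 0, i.e. q_W = (280 - q_V)/2.
The leader anticipates this reaction. Substituting into P = 381 - Q gives P = 241 - (1/2)q_V, so π_V = (241 - (1/2)q_V)q_V - 12q_V.
Maximising: ∂π_V/∂q_V = 229 - q_V = 0, giving q_V = 229.
Then q_W = (280 - 229)/2 = 51/2.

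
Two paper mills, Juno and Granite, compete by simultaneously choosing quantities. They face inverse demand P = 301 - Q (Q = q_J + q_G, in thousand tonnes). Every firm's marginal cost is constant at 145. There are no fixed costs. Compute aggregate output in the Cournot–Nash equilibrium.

Each firm earns π_i = (301 - Q)q_i - 145q_i.
First-order condition (treating rivals' output as given): 156 - 2q_i - q_j = 0.
By symmetry each firm produces the same amount; substituting q_j = q_i yields q_i = 156/3 = 52.
Total output Q = 52 + 52 = 104.

104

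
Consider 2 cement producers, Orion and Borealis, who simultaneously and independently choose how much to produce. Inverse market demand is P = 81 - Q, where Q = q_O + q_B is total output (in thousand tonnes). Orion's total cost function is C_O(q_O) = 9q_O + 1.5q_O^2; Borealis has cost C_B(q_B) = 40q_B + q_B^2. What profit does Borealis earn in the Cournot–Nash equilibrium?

Orion's profit: π_O = (81 - Q)q_O - (9q_O + (3/2)q_O²). Setting ∂π_O/∂q_O = 0: 72 - 5q_O - (q_B) = 0.
Borealis's profit: π_B = (81 - Q)q_B - (40q_B + q_B²). Setting ∂π_B/∂q_B = 0: 41 - 4q_B - (q_O) = 0.
Best responses: q_O = (72 - q_B)/5, q_B = (41 - q_O)/4.
Solving the pair: q_O = 13, q_B = 7.
Price P = 81 - 20 = 61.
Borealis's profit: 61·7 - 40·7 - 7² = 98.

98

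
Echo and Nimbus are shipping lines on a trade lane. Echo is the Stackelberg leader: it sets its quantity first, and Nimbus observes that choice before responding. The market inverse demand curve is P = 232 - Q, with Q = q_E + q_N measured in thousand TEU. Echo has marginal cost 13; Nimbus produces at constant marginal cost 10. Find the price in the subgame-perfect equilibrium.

The follower Nimbus best-responds to any q_E: π_N = (232 - Q)q_N - 10q_N.
∂π_N/∂q_N = 222 - q_E - 2q_N = 0 gives the reaction function q_N = (222 - q_E)/2.
The leader anticipates this reaction. Substituting into P = 232 - Q gives P = 121 - (1/2)q_E, so π_E = (121 - (1/2)q_E)q_E - 13q_E.
Leader FOC: 108 - q_E = 0, so q_E = 108.
Then q_N = (222 - 108)/2 = 57.
Total output Q = 165, so price P = 232 - 165 = 67.

67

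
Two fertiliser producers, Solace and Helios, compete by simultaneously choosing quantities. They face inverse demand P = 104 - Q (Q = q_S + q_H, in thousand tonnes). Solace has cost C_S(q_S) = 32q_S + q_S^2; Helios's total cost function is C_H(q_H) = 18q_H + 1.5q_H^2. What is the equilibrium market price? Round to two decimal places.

75.26

Solace's profit: π_S = (104 - Q)q_S - (32q_S + q_S²). Setting ∂π_S/∂q_S = 0: 72 - 4q_S - (q_H) = 0.
Helios's profit: π_H = (104 - Q)q_H - (18q_H + (3/2)q_H²). Setting ∂π_H/∂q_H = 0: 86 - 5q_H - (q_S) = 0.
Rearranging gives the reaction functions q_S = (72 - q_H)/4 and q_H = (86 - q_S)/5.
Solving the pair: q_S = 274/19, q_H = 272/19.
Total output Q = 546/19, so price P = 104 - 546/19 = 1430/19.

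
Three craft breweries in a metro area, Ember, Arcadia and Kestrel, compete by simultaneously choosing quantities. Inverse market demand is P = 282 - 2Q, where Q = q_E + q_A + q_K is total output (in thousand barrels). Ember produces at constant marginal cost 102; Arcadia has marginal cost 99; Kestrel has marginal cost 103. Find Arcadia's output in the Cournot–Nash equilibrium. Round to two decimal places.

Ember's profit: π_E = (282 - 2Q)q_E - (102q_E). Setting ∂π_E/∂q_E = 0: 180 - 4q_E - 2(q_A + q_K) = 0.
Arcadia's profit: π_A = (282 - 2Q)q_A - (99q_A). Setting ∂π_A/∂q_A = 0: 183 - 4q_A - 2(q_E + q_K) = 0.
Kestrel's profit: π_K = (282 - 2Q)q_K - (103q_K). Setting ∂π_K/∂q_K = 0: 179 - 4q_K - 2(q_E + q_A) = 0.
Summing all 3 equations gives 542 − 8Q = 0, hence Q = 271/4.
Back-substituting: q_E = (180 − 271/2)/2 = 89/4, q_A = (183 − 271/2)/2 = 95/4, q_K = (179 − 271/2)/2 = 87/4.

23.75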